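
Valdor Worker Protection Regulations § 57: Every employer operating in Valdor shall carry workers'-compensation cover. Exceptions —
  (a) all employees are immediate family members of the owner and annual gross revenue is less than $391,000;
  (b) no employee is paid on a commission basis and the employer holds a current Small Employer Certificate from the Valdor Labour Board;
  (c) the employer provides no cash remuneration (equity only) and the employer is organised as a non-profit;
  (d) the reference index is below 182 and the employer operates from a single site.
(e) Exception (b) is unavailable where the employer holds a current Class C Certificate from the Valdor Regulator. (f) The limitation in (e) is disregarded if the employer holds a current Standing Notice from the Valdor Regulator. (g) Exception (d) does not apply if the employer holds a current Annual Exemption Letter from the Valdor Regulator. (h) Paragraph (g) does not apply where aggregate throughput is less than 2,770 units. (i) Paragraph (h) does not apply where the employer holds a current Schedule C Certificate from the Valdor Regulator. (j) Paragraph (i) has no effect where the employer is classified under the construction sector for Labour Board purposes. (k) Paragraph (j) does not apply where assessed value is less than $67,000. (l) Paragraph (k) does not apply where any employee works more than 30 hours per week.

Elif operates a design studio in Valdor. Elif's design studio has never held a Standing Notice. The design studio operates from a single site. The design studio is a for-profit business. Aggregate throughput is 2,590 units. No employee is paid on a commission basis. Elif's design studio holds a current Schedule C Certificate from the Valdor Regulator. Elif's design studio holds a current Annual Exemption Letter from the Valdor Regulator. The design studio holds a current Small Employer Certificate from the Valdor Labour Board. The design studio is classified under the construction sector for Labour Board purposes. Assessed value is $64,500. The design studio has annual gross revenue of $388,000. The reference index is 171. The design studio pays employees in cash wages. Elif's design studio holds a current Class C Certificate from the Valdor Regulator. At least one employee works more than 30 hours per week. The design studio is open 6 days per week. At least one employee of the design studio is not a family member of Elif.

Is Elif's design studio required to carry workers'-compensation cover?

Exception (a) fails — at least one employee is not a family member.
Exception (b) is satisfied on its face — no employee is paid on commission; a current Small Employer Certificate is held. Turning to paragraphs (e)–(f): (e) operates against (b): a current Class C Certificate is held. (f), which would lift (e), is not triggered — no current Standing Notice is held. So (b) is unavailable.
Exception (c) requires that the employer provides no cash remuneration (equity only); but employees are paid cash wages, so (c) is unavailable.
Exception (d) is satisfied on its face — the reference index is 171, below the 182 limit; the employer operates from a single site. Under paragraphs (g)–(l): (g) would limit (d) — a current Annual Exemption Letter is held — but (h) sets (g) aside: (h) operates against (g): aggregate throughput is 2,590 units, less than the 2,770 units limit. (i) would limit (h) — a current Schedule C Certificate is held — but (j) sets (i) aside: (j) operates — the design studio is classified under the construction sector. (k) is triggered (assessed value is $64,500, less than the $67,000 limit), but is displaced by (l): (l) is triggered — at least one employee exceeds 30 hours/week. (d) remains available.

No — exception (d) applies; Elif's design studio is not required to carry workers'-compensation cover.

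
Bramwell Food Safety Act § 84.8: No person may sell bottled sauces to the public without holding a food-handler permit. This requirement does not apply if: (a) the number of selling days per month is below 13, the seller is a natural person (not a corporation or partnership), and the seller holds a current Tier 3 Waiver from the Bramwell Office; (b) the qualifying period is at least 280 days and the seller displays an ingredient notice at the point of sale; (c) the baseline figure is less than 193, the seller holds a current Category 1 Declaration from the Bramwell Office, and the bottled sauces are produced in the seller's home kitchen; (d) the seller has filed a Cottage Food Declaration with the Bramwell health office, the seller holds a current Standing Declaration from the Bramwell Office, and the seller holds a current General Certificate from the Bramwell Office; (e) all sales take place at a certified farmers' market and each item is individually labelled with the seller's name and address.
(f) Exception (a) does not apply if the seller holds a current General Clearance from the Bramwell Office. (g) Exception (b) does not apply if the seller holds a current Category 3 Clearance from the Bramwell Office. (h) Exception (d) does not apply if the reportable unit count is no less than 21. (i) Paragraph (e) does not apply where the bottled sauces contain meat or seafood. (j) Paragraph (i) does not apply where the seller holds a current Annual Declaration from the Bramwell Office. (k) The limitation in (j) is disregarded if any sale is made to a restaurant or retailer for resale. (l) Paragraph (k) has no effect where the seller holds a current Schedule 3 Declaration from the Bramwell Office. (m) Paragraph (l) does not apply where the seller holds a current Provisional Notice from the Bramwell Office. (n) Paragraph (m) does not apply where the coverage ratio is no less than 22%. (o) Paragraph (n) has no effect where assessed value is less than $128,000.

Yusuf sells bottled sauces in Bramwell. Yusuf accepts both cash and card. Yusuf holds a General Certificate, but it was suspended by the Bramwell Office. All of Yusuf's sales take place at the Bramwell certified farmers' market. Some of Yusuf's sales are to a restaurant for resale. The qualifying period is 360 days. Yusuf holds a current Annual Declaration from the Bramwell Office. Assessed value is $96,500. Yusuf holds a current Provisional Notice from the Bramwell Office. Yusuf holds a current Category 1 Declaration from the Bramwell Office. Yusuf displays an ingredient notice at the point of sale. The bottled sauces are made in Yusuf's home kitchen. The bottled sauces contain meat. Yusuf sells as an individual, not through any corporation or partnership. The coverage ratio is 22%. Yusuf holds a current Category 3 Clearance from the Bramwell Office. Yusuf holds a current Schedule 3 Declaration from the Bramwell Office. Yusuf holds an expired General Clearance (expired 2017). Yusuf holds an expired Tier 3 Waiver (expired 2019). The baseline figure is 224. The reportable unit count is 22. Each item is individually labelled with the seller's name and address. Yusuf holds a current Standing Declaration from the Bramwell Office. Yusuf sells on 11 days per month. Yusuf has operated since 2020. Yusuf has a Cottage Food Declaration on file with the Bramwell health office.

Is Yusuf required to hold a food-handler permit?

Exception (a) fails — the Tier 3 Waiver is not current.
All of (b)'s requirements are met (the qualifying period is 360 days, meeting the 280 days threshold; an ingredient notice is displayed). But: (g) operates — a current Category 3 Clearance is held. So (b) is unavailable.
Exception (c) requires that the baseline figure is less than 193; but the baseline figure is 224, not less than 193, so (c) is unavailable.
Exception (d) fails — no current General Certificate is held.
Exception (e): all sales are at a certified farmers' market; items are individually labelled — every condition holds. Turning to paragraphs (i)–(o): (i) applies — the bottled sauces contain meat. (j) would limit (i) — a current Annual Declaration is held — but (k) sets (j) aside: (k) operates against (j): some sales are to a restaurant for resale. (l) would limit (k) — a current Schedule 3 Declaration is held — but (m) sets (l) aside: (m) operates — a current Provisional Notice is held. (n) applies (the coverage ratio is 22%, meeting the 22% threshold), but is itself disapplied by (o): (o) is engaged — assessed value is $96,500, less than the $128,000 limit. (e) is therefore removed.
No exception applies. The general rule governs.

Yes — Yusuf must hold a food-handler permit.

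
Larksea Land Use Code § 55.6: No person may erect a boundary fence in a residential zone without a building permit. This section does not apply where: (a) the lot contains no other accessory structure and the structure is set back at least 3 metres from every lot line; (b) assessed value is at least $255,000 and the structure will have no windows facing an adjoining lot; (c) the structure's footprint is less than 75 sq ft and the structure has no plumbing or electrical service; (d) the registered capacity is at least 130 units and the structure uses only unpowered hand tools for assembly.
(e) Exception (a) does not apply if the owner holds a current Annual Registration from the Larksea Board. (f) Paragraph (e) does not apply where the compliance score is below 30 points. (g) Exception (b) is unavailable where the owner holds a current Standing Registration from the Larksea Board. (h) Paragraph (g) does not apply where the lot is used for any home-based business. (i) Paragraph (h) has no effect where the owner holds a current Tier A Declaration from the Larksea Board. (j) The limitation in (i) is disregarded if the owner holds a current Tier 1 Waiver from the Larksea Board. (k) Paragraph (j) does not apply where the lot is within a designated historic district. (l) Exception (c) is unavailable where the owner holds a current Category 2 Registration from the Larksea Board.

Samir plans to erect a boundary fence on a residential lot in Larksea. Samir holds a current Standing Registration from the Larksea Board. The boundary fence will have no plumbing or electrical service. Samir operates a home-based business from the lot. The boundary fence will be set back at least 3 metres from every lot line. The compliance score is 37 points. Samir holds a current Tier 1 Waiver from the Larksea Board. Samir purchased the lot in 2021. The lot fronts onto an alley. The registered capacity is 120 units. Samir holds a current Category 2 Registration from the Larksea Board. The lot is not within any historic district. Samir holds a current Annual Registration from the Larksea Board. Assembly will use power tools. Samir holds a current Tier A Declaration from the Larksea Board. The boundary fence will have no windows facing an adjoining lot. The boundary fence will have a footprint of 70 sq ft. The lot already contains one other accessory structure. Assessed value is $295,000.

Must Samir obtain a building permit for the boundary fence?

No — exception (b) applies; Samir does not need a building permit.

Exception (a) fails — the lot already has another accessory structure.
All of (b)'s requirements are met (assessed value is $295,000, meeting the $255,000 threshold; no windows face an adjoining lot). Considering the limiting provisions: (g) operates (a current Standing Registration is held), but is overridden by (h): (h) operates against (g): a home-based business operates on the lot. (i) is engaged (a current Tier A Declaration is held), but is displaced by (j): (j) operates against (i): a current Tier 1 Waiver is held. (k), which would lift (j), is not triggered — the lot is not in a historic district. So (b) applies.
All of (c)'s requirements are met (the structure's footprint is 70 sq ft, less than the 75 sq ft limit; there is no plumbing or electrical service). Turning to paragraph (l): (l) operates — a current Category 2 Registration is held. Exception (c) does not apply.
Exception (d) fails — the registered capacity is 120 units, short of 130 units.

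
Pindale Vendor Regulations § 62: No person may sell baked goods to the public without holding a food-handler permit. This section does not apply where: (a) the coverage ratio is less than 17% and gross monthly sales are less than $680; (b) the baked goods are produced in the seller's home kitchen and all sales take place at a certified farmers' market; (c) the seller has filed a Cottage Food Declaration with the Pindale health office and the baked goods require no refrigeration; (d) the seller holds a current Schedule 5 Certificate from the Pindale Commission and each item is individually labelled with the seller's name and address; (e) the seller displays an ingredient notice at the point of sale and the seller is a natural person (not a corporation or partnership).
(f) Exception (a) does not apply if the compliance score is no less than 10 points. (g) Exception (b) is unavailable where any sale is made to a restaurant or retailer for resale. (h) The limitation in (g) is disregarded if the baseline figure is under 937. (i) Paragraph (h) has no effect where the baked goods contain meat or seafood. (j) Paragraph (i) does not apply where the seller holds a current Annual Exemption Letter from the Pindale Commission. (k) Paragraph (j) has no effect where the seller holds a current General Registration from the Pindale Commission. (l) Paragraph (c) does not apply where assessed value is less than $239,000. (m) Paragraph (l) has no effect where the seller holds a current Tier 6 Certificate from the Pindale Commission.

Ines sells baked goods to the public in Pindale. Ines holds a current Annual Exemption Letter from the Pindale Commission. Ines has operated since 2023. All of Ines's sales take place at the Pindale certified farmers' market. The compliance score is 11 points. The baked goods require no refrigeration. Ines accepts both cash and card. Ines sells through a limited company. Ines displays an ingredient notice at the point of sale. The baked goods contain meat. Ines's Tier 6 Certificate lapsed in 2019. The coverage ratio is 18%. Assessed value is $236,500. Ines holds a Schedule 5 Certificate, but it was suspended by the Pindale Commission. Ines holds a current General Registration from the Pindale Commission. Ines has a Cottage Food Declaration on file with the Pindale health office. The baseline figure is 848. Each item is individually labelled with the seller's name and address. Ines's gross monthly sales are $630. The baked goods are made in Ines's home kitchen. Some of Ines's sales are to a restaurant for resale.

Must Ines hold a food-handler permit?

Exception (a) does not apply: the coverage ratio is 18%, not less than 17%.
Exception (b)'s conditions are all satisfied: the baked goods are home-kitchen produced; all sales are at a certified farmers' market. Turning to paragraphs (g)–(k): (g) is engaged — some sales are to a restaurant for resale. (h) would limit (g) — the baseline figure is 848, under the 937 limit — but (i) sets (h) aside: (i) operates — the baked goods contain meat. (j) is triggered (a current Annual Exemption Letter is held), but is set aside by (k): (k) applies — a current General Registration is held. So (b) is unavailable.
All of (c)'s requirements are met (a Cottage Food Declaration is on file; the baked goods are shelf-stable). But applying paragraphs (l)–(m): (l) is triggered — assessed value is $236,500, less than the $239,000 limit. (m), which would lift (l), is inapplicable — no current Tier 6 Certificate is held. Exception (c) does not apply.
Exception (d) fails — no current Schedule 5 Certificate is held.
Exception (e) fails — the seller operates through a limited company.
None of the exceptions is available; § 62 applies in full.

Yes — Ines must hold a food-handler permit.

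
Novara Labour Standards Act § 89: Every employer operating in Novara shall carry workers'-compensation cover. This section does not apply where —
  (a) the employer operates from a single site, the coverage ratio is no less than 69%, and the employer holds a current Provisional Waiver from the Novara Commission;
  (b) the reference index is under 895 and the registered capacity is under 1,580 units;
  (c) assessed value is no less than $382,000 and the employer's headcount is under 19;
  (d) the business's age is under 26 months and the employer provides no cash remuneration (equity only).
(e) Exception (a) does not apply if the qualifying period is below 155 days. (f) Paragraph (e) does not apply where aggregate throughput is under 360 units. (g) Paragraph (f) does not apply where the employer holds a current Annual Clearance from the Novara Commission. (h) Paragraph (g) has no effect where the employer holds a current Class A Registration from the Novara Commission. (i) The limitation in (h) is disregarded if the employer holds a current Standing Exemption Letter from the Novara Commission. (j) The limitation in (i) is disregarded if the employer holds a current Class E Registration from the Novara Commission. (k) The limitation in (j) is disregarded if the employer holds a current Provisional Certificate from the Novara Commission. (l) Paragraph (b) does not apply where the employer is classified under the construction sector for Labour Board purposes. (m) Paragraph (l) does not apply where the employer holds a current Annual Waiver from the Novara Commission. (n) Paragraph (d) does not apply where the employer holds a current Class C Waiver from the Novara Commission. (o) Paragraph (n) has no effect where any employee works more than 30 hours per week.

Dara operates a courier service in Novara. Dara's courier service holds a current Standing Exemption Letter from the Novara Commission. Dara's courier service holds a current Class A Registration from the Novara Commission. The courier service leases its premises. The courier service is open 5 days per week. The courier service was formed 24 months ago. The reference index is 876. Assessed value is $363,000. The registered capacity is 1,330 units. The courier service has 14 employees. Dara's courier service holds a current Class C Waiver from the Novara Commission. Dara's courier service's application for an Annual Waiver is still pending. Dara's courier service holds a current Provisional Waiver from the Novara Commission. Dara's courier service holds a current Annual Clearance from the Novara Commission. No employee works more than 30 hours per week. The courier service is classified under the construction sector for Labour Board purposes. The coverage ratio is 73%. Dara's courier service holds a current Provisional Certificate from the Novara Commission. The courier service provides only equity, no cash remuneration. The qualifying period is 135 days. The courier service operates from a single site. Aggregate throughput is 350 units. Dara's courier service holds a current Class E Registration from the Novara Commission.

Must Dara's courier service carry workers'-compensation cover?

Exception (a): the employer operates from a single site; the coverage ratio is 73%, meeting the 69% threshold; a current Provisional Waiver is held — every condition holds. But applying paragraphs (e)–(k): (e) is triggered — the qualifying period is 135 days, below the 155 days limit. (f) is engaged (aggregate throughput is 350 units, under the 360 units limit), but yields to (g): (g) operates against (f): a current Annual Clearance is held. (h) applies (a current Class A Registration is held), but is overridden by (i): (i) operates against (h): a current Standing Exemption Letter is held. (j) applies (a current Class E Registration is held), but yields to (k): (k) operates — a current Provisional Certificate is held. So (a) is unavailable.
Exception (b): the reference index is 876, under the 895 limit; the registered capacity is 1,330 units, under the 1,580 units limit — every condition holds. But: (l) operates against (b): the courier service is classified under the construction sector. (m), which would lift (l), is not triggered — there is no Annual Waiver in force. Exception (b) does not apply.
Exception (c) fails — assessed value is $363,000, short of $382,000.
All of (d)'s requirements are met (the business's age is 24 months, under the 26 months limit; remuneration is equity-only). But applying paragraphs (n)–(o): (n) is engaged — a current Class C Waiver is held. (o), which would lift (n), is inapplicable — no employee exceeds 30 hours/week. Exception (d) does not apply.
No exception is made out. Dara's courier service falls within the general rule.

Yes — Dara's courier service must carry workers'-compensation cover.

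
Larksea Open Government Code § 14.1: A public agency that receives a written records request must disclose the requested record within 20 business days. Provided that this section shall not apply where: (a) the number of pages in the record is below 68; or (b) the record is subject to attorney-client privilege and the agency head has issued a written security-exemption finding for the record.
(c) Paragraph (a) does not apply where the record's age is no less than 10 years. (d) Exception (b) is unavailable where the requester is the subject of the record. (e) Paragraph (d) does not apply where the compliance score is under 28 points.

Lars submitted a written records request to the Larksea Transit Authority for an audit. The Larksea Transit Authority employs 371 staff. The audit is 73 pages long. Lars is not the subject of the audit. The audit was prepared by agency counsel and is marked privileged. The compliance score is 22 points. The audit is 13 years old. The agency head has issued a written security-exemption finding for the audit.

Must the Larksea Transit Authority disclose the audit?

No — exception (b) applies; the Larksea Transit Authority is not required to disclose the audit.

Exception (a) fails — the number of pages in the record is 73, not below 68.
Exception (b) is satisfied on its face — the audit is privileged; a written security-exemption finding has been issued. Applying paragraphs (d)–(e): (d), which would limit (b), does not operate here: Lars is not the subject of the audit. So (b) applies.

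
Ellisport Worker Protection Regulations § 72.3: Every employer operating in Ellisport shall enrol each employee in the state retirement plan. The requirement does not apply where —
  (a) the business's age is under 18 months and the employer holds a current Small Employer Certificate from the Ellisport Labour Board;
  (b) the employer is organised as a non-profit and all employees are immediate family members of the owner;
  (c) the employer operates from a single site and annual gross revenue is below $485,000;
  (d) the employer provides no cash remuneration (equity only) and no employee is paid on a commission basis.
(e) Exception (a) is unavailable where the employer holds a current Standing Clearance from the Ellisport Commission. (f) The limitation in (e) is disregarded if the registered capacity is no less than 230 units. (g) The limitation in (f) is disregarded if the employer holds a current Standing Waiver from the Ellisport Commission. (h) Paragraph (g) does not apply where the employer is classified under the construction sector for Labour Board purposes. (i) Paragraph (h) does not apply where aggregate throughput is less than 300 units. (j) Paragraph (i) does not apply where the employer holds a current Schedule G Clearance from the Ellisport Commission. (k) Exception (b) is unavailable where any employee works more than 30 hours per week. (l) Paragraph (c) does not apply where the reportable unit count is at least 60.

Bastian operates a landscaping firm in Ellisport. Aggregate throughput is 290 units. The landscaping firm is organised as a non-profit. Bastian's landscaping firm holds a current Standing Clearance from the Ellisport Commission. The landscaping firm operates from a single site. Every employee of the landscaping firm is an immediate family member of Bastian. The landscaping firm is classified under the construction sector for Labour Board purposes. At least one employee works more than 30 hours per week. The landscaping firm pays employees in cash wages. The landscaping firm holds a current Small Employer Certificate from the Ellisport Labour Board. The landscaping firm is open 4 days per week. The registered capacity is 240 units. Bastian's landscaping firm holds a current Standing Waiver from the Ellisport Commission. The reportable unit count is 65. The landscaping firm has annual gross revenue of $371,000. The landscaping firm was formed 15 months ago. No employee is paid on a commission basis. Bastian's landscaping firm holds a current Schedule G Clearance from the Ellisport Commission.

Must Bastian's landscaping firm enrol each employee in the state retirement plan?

No — exception (a) applies; Bastian's landscaping firm is not required to enrol each employee in the state retirement plan.

Exception (a): the business's age is 15 months, under the 18 months limit; a current Small Employer Certificate is held — every condition holds. Considering the limiting provisions: (e) would limit (a) — a current Standing Clearance is held — but (f) sets (e) aside: (f) operates against (e): the registered capacity is 240 units, meeting the 230 units threshold. (g) would limit (f) — a current Standing Waiver is held — but (h) sets (g) aside: (h) operates against (g): the landscaping firm is classified under the construction sector. (i) would limit (h) — aggregate throughput is 290 units, less than the 300 units limit — but (j) sets (i) aside: (j) is engaged — a current Schedule G Clearance is held. So (a) applies.
Exception (b)'s conditions are all satisfied: the employer is a non-profit; every employee is an immediate family member. But: (k) applies — at least one employee exceeds 30 hours/week. Exception (b) does not apply.
Exception (c) is satisfied on its face — the employer operates from a single site; annual gross revenue is $371,000, below the $485,000 limit. But: (l) operates against (c): the reportable unit count is 65, meeting the 60 threshold. Exception (c) does not apply.
Exception (d) does not apply: employees are paid cash wages.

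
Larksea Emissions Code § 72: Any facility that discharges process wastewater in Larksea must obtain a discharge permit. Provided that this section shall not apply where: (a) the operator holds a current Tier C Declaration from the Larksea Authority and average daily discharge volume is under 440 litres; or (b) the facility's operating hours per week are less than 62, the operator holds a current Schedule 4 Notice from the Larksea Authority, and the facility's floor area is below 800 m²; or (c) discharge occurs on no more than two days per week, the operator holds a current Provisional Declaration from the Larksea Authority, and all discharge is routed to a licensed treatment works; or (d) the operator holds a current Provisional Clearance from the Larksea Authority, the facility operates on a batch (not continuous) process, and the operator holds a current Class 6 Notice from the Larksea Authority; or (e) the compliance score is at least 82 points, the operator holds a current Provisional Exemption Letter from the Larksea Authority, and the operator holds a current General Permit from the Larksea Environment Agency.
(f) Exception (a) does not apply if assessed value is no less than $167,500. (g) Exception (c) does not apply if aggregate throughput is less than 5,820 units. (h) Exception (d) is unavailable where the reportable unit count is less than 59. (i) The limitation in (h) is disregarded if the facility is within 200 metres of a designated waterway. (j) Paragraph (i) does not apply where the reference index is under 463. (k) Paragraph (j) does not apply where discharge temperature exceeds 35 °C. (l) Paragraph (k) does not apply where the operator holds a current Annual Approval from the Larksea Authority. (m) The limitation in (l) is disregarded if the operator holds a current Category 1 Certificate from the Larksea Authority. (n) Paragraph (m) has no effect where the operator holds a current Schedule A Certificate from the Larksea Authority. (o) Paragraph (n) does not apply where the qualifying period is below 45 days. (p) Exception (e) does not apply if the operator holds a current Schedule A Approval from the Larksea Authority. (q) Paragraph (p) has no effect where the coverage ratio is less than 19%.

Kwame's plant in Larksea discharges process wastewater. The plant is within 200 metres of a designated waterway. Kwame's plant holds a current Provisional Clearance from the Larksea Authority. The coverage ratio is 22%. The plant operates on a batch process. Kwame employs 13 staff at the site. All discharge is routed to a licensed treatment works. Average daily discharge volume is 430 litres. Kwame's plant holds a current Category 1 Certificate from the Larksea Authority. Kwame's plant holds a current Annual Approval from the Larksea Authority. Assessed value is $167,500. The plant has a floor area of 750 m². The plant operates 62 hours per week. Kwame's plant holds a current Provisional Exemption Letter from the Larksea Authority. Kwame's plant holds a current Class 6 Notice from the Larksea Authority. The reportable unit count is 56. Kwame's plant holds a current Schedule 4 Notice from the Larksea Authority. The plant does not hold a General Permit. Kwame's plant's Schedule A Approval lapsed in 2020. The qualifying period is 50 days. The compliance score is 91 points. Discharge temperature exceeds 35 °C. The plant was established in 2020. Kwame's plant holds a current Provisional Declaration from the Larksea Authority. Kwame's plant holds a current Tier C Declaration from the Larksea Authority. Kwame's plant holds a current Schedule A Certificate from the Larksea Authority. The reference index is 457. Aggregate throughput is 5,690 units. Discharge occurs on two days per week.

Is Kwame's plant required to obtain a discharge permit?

Yes — Kwame's plant must obtain a discharge permit.

Exception (a) is satisfied on its face — a current Tier C Declaration is held; average daily discharge volume is 430 litres, under the 440 litres limit. But applying paragraph (f): (f) operates against (a): assessed value is $167,500, meeting the $167,500 threshold. (a) is therefore removed.
Exception (b) fails — the facility's operating hours per week are 62, not less than 62.
Exception (c)'s conditions are all satisfied: discharge occurs on no more than two days per week; a current Provisional Declaration is held; discharge is routed to a licensed treatment works. Turning to paragraph (g): (g) operates against (c): aggregate throughput is 5,690 units, less than the 5,820 units limit. So (c) is unavailable.
Exception (d): a current Provisional Clearance is held; the facility operates on a batch process; a current Class 6 Notice is held — every condition holds. But applying paragraphs (h)–(o): (h) is engaged — the reportable unit count is 56, less than the 59 limit. (i) would limit (h) — the plant is within 200 m of a designated waterway — but (j) sets (i) aside: (j) operates against (i): the reference index is 457, under the 463 limit. (k) is triggered (discharge temperature exceeds 35 °C), but is itself disapplied by (l): (l) operates against (k): a current Annual Approval is held. (m) would limit (l) — a current Category 1 Certificate is held — but (n) sets (m) aside: (n) operates against (m): a current Schedule A Certificate is held. (o), which would lift (n), does not operate here — the qualifying period is 50 days, not below 45 days. (d) is therefore removed.
Exception (e) does not apply: no General Permit is held.
No exception applies. The general rule governs.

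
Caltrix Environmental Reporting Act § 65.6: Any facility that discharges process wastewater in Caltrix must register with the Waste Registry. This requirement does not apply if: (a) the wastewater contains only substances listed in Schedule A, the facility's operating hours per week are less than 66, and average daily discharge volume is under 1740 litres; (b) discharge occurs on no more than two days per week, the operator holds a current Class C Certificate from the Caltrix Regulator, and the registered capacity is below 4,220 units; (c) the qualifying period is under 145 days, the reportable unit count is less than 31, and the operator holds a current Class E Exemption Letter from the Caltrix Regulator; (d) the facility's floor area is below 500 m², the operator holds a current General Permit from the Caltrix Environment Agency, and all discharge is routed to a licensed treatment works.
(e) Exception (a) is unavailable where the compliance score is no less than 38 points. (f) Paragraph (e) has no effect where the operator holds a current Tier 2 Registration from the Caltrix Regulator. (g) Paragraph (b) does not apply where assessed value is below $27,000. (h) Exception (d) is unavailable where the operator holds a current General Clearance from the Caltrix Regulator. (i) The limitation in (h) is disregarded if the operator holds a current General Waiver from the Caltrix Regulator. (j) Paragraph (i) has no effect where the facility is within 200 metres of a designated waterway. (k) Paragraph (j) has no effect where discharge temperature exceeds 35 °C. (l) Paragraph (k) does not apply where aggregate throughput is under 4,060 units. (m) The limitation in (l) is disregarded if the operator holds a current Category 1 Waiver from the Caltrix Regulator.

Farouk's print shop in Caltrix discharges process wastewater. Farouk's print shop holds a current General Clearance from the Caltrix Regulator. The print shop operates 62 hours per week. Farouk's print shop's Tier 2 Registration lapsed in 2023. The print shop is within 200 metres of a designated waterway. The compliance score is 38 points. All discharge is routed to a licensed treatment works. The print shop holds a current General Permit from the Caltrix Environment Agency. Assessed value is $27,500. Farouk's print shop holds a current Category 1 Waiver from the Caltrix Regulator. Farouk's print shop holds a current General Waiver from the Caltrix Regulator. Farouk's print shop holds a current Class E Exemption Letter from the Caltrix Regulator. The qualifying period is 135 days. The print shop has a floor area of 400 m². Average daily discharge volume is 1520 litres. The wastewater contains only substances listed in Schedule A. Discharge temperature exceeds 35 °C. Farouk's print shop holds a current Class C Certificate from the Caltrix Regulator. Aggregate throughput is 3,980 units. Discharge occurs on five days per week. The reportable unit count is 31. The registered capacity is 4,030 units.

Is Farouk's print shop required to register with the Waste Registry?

All of (a)'s requirements are met (the wastewater is Schedule-A-only; the facility's operating hours per week are 62, less than the 66 limit; average daily discharge volume is 1520 litres, under the 1740 litres limit). But applying paragraphs (e)–(f): (e) operates against (a): the compliance score is 38 points, meeting the 38 points threshold. (f) is not triggered (the Tier 2 Registration is not current), so (e) stands. Exception (a) does not apply.
Exception (b) fails — discharge occurs on five days per week.
Exception (c) fails — the reportable unit count is 31, not less than 31.
Exception (d): the facility's floor area is 400 m², below the 500 m² limit; a current General Permit is held; discharge is routed to a licensed treatment works — every condition holds. Considering the limiting provisions: (h) would limit (d) — a current General Clearance is held — but (i) sets (h) aside: (i) applies — a current General Waiver is held. (j) operates (the print shop is within 200 m of a designated waterway), but yields to (k): (k) operates against (j): discharge temperature exceeds 35 °C. (l) is triggered (aggregate throughput is 3,980 units, under the 4,060 units limit), but is set aside by (m): (m) is engaged — a current Category 1 Waiver is held. (d) remains available.

No — exception (d) applies; Farouk's print shop is not required to register with the Waste Registry.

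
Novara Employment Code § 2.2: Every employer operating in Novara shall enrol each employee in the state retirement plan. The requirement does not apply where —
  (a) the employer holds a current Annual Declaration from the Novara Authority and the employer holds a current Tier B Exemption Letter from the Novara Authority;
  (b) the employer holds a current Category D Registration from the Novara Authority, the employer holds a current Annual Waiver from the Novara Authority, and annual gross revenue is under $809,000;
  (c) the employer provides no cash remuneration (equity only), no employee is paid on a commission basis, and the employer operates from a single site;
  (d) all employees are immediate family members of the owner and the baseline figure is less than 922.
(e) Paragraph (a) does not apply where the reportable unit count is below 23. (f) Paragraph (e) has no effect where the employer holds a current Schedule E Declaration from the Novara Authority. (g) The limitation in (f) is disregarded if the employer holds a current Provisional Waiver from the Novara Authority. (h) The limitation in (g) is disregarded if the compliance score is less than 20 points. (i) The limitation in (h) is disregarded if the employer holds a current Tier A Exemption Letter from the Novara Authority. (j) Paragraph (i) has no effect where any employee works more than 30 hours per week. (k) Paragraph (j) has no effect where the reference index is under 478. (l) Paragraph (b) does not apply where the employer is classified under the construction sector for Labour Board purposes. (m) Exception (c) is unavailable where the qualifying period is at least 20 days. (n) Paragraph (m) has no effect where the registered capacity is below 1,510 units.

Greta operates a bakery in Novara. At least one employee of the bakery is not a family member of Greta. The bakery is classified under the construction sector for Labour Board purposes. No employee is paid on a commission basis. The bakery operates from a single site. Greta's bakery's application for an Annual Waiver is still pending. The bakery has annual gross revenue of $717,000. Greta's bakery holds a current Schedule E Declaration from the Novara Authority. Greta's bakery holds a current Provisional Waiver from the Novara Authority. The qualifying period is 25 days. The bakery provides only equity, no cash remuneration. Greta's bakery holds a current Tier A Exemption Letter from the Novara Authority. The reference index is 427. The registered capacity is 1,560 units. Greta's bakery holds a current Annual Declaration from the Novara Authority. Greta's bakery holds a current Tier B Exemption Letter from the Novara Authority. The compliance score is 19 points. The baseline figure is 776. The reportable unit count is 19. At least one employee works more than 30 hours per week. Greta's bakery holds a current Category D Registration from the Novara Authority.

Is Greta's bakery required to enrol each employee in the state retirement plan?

Exception (a) is satisfied on its face — a current Annual Declaration is held; a current Tier B Exemption Letter is held. But applying paragraphs (e)–(k): (e) operates — the reportable unit count is 19, below the 23 limit. (f) would limit (e) — a current Schedule E Declaration is held — but (g) sets (f) aside: (g) operates against (f): a current Provisional Waiver is held. (h) would limit (g) — the compliance score is 19 points, less than the 20 points limit — but (i) sets (h) aside: (i) operates — a current Tier A Exemption Letter is held. (j) would limit (i) — at least one employee exceeds 30 hours/week — but (k) sets (j) aside: (k) applies — the reference index is 427, under the 478 limit. So (a) is unavailable.
Exception (b) does not apply: no current Annual Waiver is held.
Exception (c) is satisfied on its face — remuneration is equity-only; no employee is paid on commission; the employer operates from a single site. Turning to paragraphs (m)–(n): (m) operates — the qualifying period is 25 days, meeting the 20 days threshold. (n), which would lift (m), is inapplicable — the registered capacity is 1,560 units, not below 1,510 units. Exception (c) does not apply.
Exception (d) fails — at least one employee is not a family member.
Every exception is unavailable, so the rule governs.

Yes — Greta's bakery must enrol each employee in the state retirement plan.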